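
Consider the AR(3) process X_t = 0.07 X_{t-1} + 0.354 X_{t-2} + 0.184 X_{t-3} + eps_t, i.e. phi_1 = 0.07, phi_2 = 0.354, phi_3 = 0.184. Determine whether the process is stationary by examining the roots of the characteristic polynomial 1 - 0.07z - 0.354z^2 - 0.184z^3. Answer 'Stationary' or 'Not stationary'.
\text{Stationary}

The AR(p) characteristic polynomial is P(z) = 1 - 0.07z - 0.354z^2 - 0.184z^3.
Stationarity requires all roots to lie outside the unit circle, i.e. |z| > 1 for every root.
Degree 3: look for a simple real root z0 first, then factor out (1 - z/z0) and solve the remaining quadratic.
Testing z0 = 1.25: P(1.25) = 1 + (-0.07)(1.25) + (-0.354)(1.25)^2 + (-0.184)(1.25)^3
  = 1 + (-0.0875) + (-0.553125) + (-0.359375) = 0.  So z_0 = 1.25 is a root, |z_0| = 1.25.
Divide out the factor (1 - 0.8 z) = (1 - z/z0) (since 1/z0 = 0.8):
  P(z) = (1 - 0.8 z)(1 + (0.73) z + (0.23) z^2)
  [check: z-coef 0.73 - (0.8) = -0.07; z^2-coef 0.23 - (0.8)(0.73) = -0.354; z^3-coef -(0.8)(0.23) = -0.184.]
Remaining roots from the quadratic factor 1 + (0.73) z + (0.23) z^2:
  Set 1 + (0.73) z + (0.23) z^2 = 0, i.e. a z^2 + b z + c = 0 with a = 0.23, b = 0.73, c = 1.
  Discriminant D = b^2 - 4ac = (0.73)^2 - 4*(0.23)*1 = 0.5329 - (0.92) = -0.3871.
  D < 0, so the roots are the complex-conjugate pair z = (-b +/- i sqrt(-D)) / (2a) = -1.587 +/- 1.3526i.
  For a conjugate pair |z|^2 = z * conj(z) = (product of roots) = c/a = 1/(0.23) = 4.347826, so |z| = sqrt(4.347826) = 2.0851 for both roots.
Moduli of all roots: 1.2500, 2.0851, 2.0851.
All moduli strictly greater than 1? Yes.
Verdict: Stationary.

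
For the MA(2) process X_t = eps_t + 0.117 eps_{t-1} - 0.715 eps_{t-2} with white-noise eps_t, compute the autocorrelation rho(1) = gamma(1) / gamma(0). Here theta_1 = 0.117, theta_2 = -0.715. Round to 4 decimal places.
\rho(1) = 0.0219

For an MA(q) process with theta_0 = 1, the autocovariance is
  gamma(k) = sigma^2 * sum_{i=0..q-k} theta_i * theta_{i+k},
and rho(k) = gamma(k) / gamma(0). Sigma^2 cancels.
  numerator   = (1)*(0.117) + (0.117)*(-0.715) = 0.033345.
  denominator = (1)^2 + (0.117)^2 + (-0.715)^2 = 1.524914.
  rho(1) = 0.033345 / 1.524914 = 0.0219.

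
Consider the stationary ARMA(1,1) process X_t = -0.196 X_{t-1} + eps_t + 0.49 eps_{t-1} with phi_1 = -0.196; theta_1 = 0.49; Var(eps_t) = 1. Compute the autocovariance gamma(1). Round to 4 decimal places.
\gamma(1) = 0.2764

Multiply the model equation by X_{t-k} and take expectations. With theta_0 = psi_0 = 1 and psi_j the MA(infinity) weights, this gives
  gamma(k) - sum_i phi_i gamma(k-i) = c_k,
  c_k = sigma^2 * sum_{j=k..q} theta_j psi_{j-k}   (c_k = 0 for k > q),
using gamma(-m) = gamma(m).
psi-weights needed (psi_j = theta_j + sum_i phi_i psi_{j-i}):
  psi_1 = theta_1 + phi_1 = 0.49 + (-0.196) = 0.294
Right-hand sides:
  c_0 = sigma^2 (1 + theta_1 psi_1) = 1 * (1 + (0.49)(0.294)) = 1 * 1.14406 = 1.14406
  c_1 = sigma^2 theta_1 = 1 * (0.49) = 0.49
  c_2 = 0
Equations for k = 0 and k = 1 (AR order 1):
  gamma(0) = phi_1 gamma(1) + c_0
  gamma(1) = phi_1 gamma(0) + c_1
Substituting the second into the first: gamma(0) (1 - phi_1^2) = c_0 + phi_1 c_1, so
  gamma(0) = (c_0 + phi_1 c_1) / (1 - phi_1^2) = (1.14406 + (-0.196)(0.49)) / (1 - (-0.196)^2) = 1.04802 / 0.961584 = 1.089889.
  gamma(1) = phi_1 gamma(0) + c_1 = (-0.196)(1.089889) + (0.49) = 0.276382.
Therefore gamma(1) = 0.2764 (to 4 decimal places).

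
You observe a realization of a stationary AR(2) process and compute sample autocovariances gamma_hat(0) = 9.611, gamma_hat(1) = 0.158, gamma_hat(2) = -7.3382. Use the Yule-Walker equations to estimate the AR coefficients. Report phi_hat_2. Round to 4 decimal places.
\hat\phi_{2} = -0.7640

The Yule-Walker equations for an AR(p) process read, in matrix form,
  Gamma_p phi = r_p,   with   (Gamma_p)_{ij} = gamma(|i - j|),
                       (r_p)_i = gamma(i),   i,j = 1..p.
Substitute the sample gammas (Toeplitz matrix and right-hand side of size 2):
  Gamma_p = [[9.611, 0.158], [0.158, 9.611]]
  r_p     = [0.158, -7.3382]
Written out:
  9.611 phi_1 + 0.158 phi_2 = 0.158
  0.158 phi_1 + 9.611 phi_2 = -7.3382
Solve by Cramer's rule:
  det = gamma(0)^2 - gamma(1)^2 = (9.611)^2 - (0.158)^2 = 92.371321 - 0.024964 = 92.346357
  phi_hat_1 = [gamma(1) gamma(0) - gamma(1) gamma(2)] / det = [(0.158)(9.611) - (0.158)(-7.3382)] / 92.346357 = 2.6779736 / 92.346357 = 0.029
  phi_hat_2 = [gamma(0) gamma(2) - gamma(1)^2] / det = [(9.611)(-7.3382) - (0.158)^2] / 92.346357 = -70.5524042 / 92.346357 = -0.764
So phi_hat = [0.0290, -0.7640].
Therefore phi_hat_2 = -0.7640.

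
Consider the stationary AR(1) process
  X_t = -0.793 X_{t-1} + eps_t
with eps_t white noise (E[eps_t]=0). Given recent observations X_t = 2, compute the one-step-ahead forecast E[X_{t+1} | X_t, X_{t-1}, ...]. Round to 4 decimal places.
E[X_{t+1} \mid \mathcal F_t] = -1.5860

For an AR(p) model X_t = c + sum_i phi_i X_{t-i} + eps_t, the
one-step-ahead conditional mean is
  E[X_{t+1} | X_t, ...] = c + sum_i phi_i X_{t+1-i}.
Substitute known values:
  E[X_{t+1} | ...] = (-0.793) * (2)
                   = -1.5860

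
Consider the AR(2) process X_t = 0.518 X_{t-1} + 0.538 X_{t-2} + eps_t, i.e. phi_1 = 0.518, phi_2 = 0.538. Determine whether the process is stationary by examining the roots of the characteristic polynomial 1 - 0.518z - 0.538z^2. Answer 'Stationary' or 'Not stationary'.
\text{Not stationary}

The AR(p) characteristic polynomial is P(z) = 1 - 0.518z - 0.538z^2.
Stationarity requires all roots to lie outside the unit circle, i.e. |z| > 1 for every root.
Set 1 + (-0.518) z + (-0.538) z^2 = 0, i.e. a z^2 + b z + c = 0 with a = -0.538, b = -0.518, c = 1.
Discriminant D = b^2 - 4ac = (-0.518)^2 - 4*(-0.538)*1 = 0.268324 - (-2.152) = 2.420324.
D >= 0, so the roots are real: z = (-b +/- sqrt(D)) / (2a) = (0.518 +/- 1.555739) / (-1.076).
  z_1 = (0.518 + 1.555739) / (-1.076) = -1.9273,   |z_1| = 1.9273.
  z_2 = (0.518 - 1.555739) / (-1.076) = 0.9644,   |z_2| = 0.9644.
Moduli of all roots: 1.9273, 0.9644.
All moduli strictly greater than 1? No.
Verdict: Not stationary.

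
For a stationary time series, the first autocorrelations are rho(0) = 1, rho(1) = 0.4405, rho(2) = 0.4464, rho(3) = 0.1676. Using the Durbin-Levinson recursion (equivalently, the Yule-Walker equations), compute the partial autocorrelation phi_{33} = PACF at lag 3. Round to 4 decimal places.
\phi_{33} = -0.1450

The PACF at lag k is phi_{kk}, the last component of the solution
to the Yule-Walker system G_k phi = r_k where
  (G_k)_{ij} = rho(|i - j|), (r_k)_i = rho(i), i,j = 1..k.
Equivalently, Durbin-Levinson gives phi_{kk} iteratively:
  phi_{11} = rho(1)
  phi_{kk} = [rho(k) - sum_{j=1..k-1} phi_{k-1,j} rho(k-j)]
            / [1 - sum_{j=1..k-1} phi_{k-1,j} rho(j)],
  phi_{k,j} = phi_{k-1,j} - phi_{kk} phi_{k-1,k-j},  j = 1..k-1.
Step k = 1:
  phi_11 = rho(1) = 0.4405.
Step k = 2:
  phi_22 = [rho(2) - phi_11 rho(1)] / [1 - phi_11 rho(1)] = [0.4464 - (0.4405)(0.4405)] / [1 - (0.4405)(0.4405)]
         = 0.25235975 / 0.80595975 = 0.313117.
  Update: phi_21 = phi_11 - phi_22 phi_11 = 0.4405 - (0.313117)(0.4405) = 0.302572.
Step k = 3:
  phi_33 = [rho(3) - phi_21 rho(2) - phi_22 rho(1)] / [1 - phi_21 rho(1) - phi_22 rho(2)]
    numerator   = 0.1676 - (0.302572)(0.4464) - (0.313117)(0.4405) = -0.10539618
    denominator = 1 - (0.302572)(0.4405) - (0.313117)(0.4464) = 0.72694161
  phi_33 = -0.10539618 / 0.72694161 = -0.145.
Therefore phi_{33} = -0.1450.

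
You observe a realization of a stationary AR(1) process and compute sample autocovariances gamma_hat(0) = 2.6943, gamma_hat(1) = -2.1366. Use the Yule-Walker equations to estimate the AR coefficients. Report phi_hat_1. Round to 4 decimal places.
\hat\phi_{1} = -0.7930

The Yule-Walker equations for an AR(p) process read, in matrix form,
  Gamma_p phi = r_p,   with   (Gamma_p)_{ij} = gamma(|i - j|),
                       (r_p)_i = gamma(i),   i,j = 1..p.
Substitute the sample gammas (Toeplitz matrix and right-hand side of size 1):
  Gamma_p = [[2.6943]]
  r_p     = [-2.1366]
With p = 1 this is the single equation gamma(0) phi_1 = gamma(1):
  phi_hat_1 = gamma(1) / gamma(0) = -2.1366 / 2.6943 = -0.7930.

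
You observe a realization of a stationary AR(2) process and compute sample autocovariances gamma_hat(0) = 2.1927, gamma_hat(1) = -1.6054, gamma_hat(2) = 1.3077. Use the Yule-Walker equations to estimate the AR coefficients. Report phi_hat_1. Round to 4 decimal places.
\hat\phi_{1} = -0.6369

The Yule-Walker equations for an AR(p) process read, in matrix form,
  Gamma_p phi = r_p,   with   (Gamma_p)_{ij} = gamma(|i - j|),
                       (r_p)_i = gamma(i),   i,j = 1..p.
Substitute the sample gammas (Toeplitz matrix and right-hand side of size 2):
  Gamma_p = [[2.1927, -1.6054], [-1.6054, 2.1927]]
  r_p     = [-1.6054, 1.3077]
Written out:
  2.1927 phi_1 - 1.6054 phi_2 = -1.6054
  -1.6054 phi_1 + 2.1927 phi_2 = 1.3077
Solve by Cramer's rule:
  det = gamma(0)^2 - gamma(1)^2 = (2.1927)^2 - (-1.6054)^2 = 4.80793329 - 2.57730916 = 2.23062413
  phi_hat_1 = [gamma(1) gamma(0) - gamma(1) gamma(2)] / det = [(-1.6054)(2.1927) - (-1.6054)(1.3077)] / 2.23062413 = -1.420779 / 2.23062413 = -0.6369
  phi_hat_2 = [gamma(0) gamma(2) - gamma(1)^2] / det = [(2.1927)(1.3077) - (-1.6054)^2] / 2.23062413 = 0.29008463 / 2.23062413 = 0.13
So phi_hat = [-0.6369, 0.1300].
Therefore phi_hat_1 = -0.6369.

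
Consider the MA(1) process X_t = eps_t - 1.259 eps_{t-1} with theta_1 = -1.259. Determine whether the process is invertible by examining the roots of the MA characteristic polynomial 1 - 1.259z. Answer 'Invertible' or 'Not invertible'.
\text{Not invertible}

The MA(q) characteristic polynomial is P(z) = 1 - 1.259z.
Invertibility requires all roots to lie outside the unit circle, i.e. |z| > 1 for every root.
This is linear in z: 1 + (-1.259) z = 0  =>  z = -1/(-1.259) = 0.794281,  |z| = 0.794281.
Moduli of all roots: 0.7943.
All moduli strictly greater than 1? No.
Verdict: Not invertible.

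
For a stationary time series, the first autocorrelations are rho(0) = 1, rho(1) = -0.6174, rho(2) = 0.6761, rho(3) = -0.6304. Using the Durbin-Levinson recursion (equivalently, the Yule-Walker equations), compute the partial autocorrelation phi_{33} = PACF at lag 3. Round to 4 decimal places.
\phi_{33} = -0.2460

The PACF at lag k is phi_{kk}, the last component of the solution
to the Yule-Walker system G_k phi = r_k where
  (G_k)_{ij} = rho(|i - j|), (r_k)_i = rho(i), i,j = 1..k.
Equivalently, Durbin-Levinson gives phi_{kk} iteratively:
  phi_{11} = rho(1)
  phi_{kk} = [rho(k) - sum_{j=1..k-1} phi_{k-1,j} rho(k-j)]
            / [1 - sum_{j=1..k-1} phi_{k-1,j} rho(j)],
  phi_{k,j} = phi_{k-1,j} - phi_{kk} phi_{k-1,k-j},  j = 1..k-1.
Step k = 1:
  phi_11 = rho(1) = -0.6174.
Step k = 2:
  phi_22 = [rho(2) - phi_11 rho(1)] / [1 - phi_11 rho(1)] = [0.6761 - (-0.6174)(-0.6174)] / [1 - (-0.6174)(-0.6174)]
         = 0.29491724 / 0.61881724 = 0.476582.
  Update: phi_21 = phi_11 - phi_22 phi_11 = -0.6174 - (0.476582)(-0.6174) = -0.323158.
Step k = 3:
  phi_33 = [rho(3) - phi_21 rho(2) - phi_22 rho(1)] / [1 - phi_21 rho(1) - phi_22 rho(2)]
    numerator   = -0.6304 - (-0.323158)(0.6761) - (0.476582)(-0.6174) = -0.11767094
    denominator = 1 - (-0.323158)(-0.6174) - (0.476582)(0.6761) = 0.47826495
  phi_33 = -0.11767094 / 0.47826495 = -0.246.
Therefore phi_{33} = -0.2460.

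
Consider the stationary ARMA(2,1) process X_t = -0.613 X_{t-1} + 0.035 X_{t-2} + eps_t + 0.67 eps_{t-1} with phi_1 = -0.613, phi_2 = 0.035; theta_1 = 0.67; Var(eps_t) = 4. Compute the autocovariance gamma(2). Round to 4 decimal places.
\gamma(2) = 0.0007

Multiply the model equation by X_{t-k} and take expectations. With theta_0 = psi_0 = 1 and psi_j the MA(infinity) weights, this gives
  gamma(k) - sum_i phi_i gamma(k-i) = c_k,
  c_k = sigma^2 * sum_{j=k..q} theta_j psi_{j-k}   (c_k = 0 for k > q),
using gamma(-m) = gamma(m).
psi-weights needed (psi_j = theta_j + sum_i phi_i psi_{j-i}):
  psi_1 = theta_1 + phi_1 = 0.67 + (-0.613) = 0.057
Right-hand sides:
  c_0 = sigma^2 (1 + theta_1 psi_1) = 4 * (1 + (0.67)(0.057)) = 4 * 1.03819 = 4.15276
  c_1 = sigma^2 theta_1 = 4 * (0.67) = 2.68
  c_2 = 0
Equations for k = 0, 1, 2 (AR order 2, c_2 = 0):
  (E0) gamma(0) = phi_1 gamma(1) + phi_2 gamma(2) + c_0
  (E1) gamma(1) = phi_1 gamma(0) + phi_2 gamma(1) + c_1
  (E2) gamma(2) = phi_1 gamma(1) + phi_2 gamma(0)
From (E1): gamma(1) = A gamma(0) + B with
  A = phi_1 / (1 - phi_2) = -0.613 / 0.965 = -0.635233,   B = c_1 / (1 - phi_2) = 2.68 / 0.965 = 2.777202.
Insert (E2) into (E0): gamma(0) (1 - phi_2^2) = phi_1 (1 + phi_2) gamma(1) + c_0.
  phi_1 (1 + phi_2) = (-0.613)(1.035) = -0.634455,   1 - phi_2^2 = 0.998775.
Replace gamma(1) by A gamma(0) + B and collect gamma(0):
  gamma(0) [0.998775 - (-0.634455)(-0.635233)] = (-0.634455)(2.777202) + 4.15276
  gamma(0) * 0.595748 = 2.39075
  gamma(0) = 2.39075 / 0.595748 = 4.013022.
  gamma(1) = A gamma(0) + B = (-0.635233)(4.013022) + (2.777202) = 0.227998.
  gamma(2) = phi_1 gamma(1) + phi_2 gamma(0) = (-0.613)(0.227998) + (0.035)(4.013022) = 0.000693.
Therefore gamma(2) = 0.0007 (to 4 decimal places).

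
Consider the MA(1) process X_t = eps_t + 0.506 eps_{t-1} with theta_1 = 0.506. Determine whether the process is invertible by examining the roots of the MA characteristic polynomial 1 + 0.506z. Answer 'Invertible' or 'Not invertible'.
\text{Invertible}

The MA(q) characteristic polynomial is P(z) = 1 + 0.506z.
Invertibility requires all roots to lie outside the unit circle, i.e. |z| > 1 for every root.
This is linear in z: 1 + (0.506) z = 0  =>  z = -1/(0.506) = -1.976285,  |z| = 1.976285.
Moduli of all roots: 1.9763.
All moduli strictly greater than 1? Yes.
Verdict: Invertible.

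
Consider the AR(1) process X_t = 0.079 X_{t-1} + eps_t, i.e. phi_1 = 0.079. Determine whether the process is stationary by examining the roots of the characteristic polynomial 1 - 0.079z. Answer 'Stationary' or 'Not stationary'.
\text{Stationary}

The AR(p) characteristic polynomial is P(z) = 1 - 0.079z.
Stationarity requires all roots to lie outside the unit circle, i.e. |z| > 1 for every root.
This is linear in z: 1 + (-0.079) z = 0  =>  z = -1/(-0.079) = 12.658228,  |z| = 12.658228.
Moduli of all roots: 12.6582.
All moduli strictly greater than 1? Yes.
Verdict: Stationary.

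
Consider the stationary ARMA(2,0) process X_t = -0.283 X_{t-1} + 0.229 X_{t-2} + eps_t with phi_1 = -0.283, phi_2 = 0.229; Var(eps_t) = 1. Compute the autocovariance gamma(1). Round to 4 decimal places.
\gamma(1) = -0.4477

Multiply the model equation by X_{t-k} and take expectations. With theta_0 = psi_0 = 1 and psi_j the MA(infinity) weights, this gives
  gamma(k) - sum_i phi_i gamma(k-i) = c_k,
  c_k = sigma^2 * sum_{j=k..q} theta_j psi_{j-k}   (c_k = 0 for k > q),
using gamma(-m) = gamma(m).
Pure AR (q = 0): c_0 = sigma^2 = 1, c_k = 0 for k >= 1.
Equations for k = 0, 1, 2 (AR order 2, c_2 = 0):
  (E0) gamma(0) = phi_1 gamma(1) + phi_2 gamma(2) + c_0
  (E1) gamma(1) = phi_1 gamma(0) + phi_2 gamma(1) + c_1
  (E2) gamma(2) = phi_1 gamma(1) + phi_2 gamma(0)
From (E1): gamma(1) = A gamma(0) + B with
  A = phi_1 / (1 - phi_2) = -0.283 / 0.771 = -0.367056,   B = c_1 / (1 - phi_2) = 0 / 0.771 = 0.
Insert (E2) into (E0): gamma(0) (1 - phi_2^2) = phi_1 (1 + phi_2) gamma(1) + c_0.
  phi_1 (1 + phi_2) = (-0.283)(1.229) = -0.347807,   1 - phi_2^2 = 0.947559.
Replace gamma(1) by A gamma(0) + B and collect gamma(0):
  gamma(0) [0.947559 - (-0.347807)(-0.367056)] = c_0 = 1
  gamma(0) * 0.819894 = 1
  gamma(0) = 1 / 0.819894 = 1.219669.
  gamma(1) = A gamma(0) = (-0.367056)(1.219669) = -0.447687.
Therefore gamma(1) = -0.4477 (to 4 decimal places).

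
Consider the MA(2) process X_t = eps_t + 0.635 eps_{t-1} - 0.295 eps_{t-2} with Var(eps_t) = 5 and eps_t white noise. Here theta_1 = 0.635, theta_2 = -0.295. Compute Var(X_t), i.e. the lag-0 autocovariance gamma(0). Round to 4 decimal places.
\gamma(0) = 7.4513

For an MA(q) process X_t = eps_t + sum_i theta_i eps_{t-i} with
Var(eps_t) = sigma^2, the variance is
  gamma(0) = sigma^2 * (1 + sum_i theta_i^2).
  sum_i theta_i^2 = (0.635)^2 + (-0.295)^2 = 0.403225 + 0.087025 = 0.49025.
  gamma(0) = 5 * (1 + 0.49025) = 5 * 1.49025 = 7.45125, which rounds to 7.4513.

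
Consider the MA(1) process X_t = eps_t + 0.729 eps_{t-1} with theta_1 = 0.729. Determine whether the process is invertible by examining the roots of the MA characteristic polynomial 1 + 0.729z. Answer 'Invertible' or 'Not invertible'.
\text{Invertible}

The MA(q) characteristic polynomial is P(z) = 1 + 0.729z.
Invertibility requires all roots to lie outside the unit circle, i.e. |z| > 1 for every root.
This is linear in z: 1 + (0.729) z = 0  =>  z = -1/(0.729) = -1.371742,  |z| = 1.371742.
Moduli of all roots: 1.3717.
All moduli strictly greater than 1? Yes.
Verdict: Invertible.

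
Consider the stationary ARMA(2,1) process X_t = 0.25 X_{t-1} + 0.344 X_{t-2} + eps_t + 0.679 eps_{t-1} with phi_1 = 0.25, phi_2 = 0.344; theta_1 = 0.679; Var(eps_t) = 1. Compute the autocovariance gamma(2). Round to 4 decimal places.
\gamma(2) = 1.4121

Multiply the model equation by X_{t-k} and take expectations. With theta_0 = psi_0 = 1 and psi_j the MA(infinity) weights, this gives
  gamma(k) - sum_i phi_i gamma(k-i) = c_k,
  c_k = sigma^2 * sum_{j=k..q} theta_j psi_{j-k}   (c_k = 0 for k > q),
using gamma(-m) = gamma(m).
psi-weights needed (psi_j = theta_j + sum_i phi_i psi_{j-i}):
  psi_1 = theta_1 + phi_1 = 0.679 + (0.25) = 0.929
Right-hand sides:
  c_0 = sigma^2 (1 + theta_1 psi_1) = 1 * (1 + (0.679)(0.929)) = 1 * 1.630791 = 1.630791
  c_1 = sigma^2 theta_1 = 1 * (0.679) = 0.679
  c_2 = 0
Equations for k = 0, 1, 2 (AR order 2, c_2 = 0):
  (E0) gamma(0) = phi_1 gamma(1) + phi_2 gamma(2) + c_0
  (E1) gamma(1) = phi_1 gamma(0) + phi_2 gamma(1) + c_1
  (E2) gamma(2) = phi_1 gamma(1) + phi_2 gamma(0)
From (E1): gamma(1) = A gamma(0) + B with
  A = phi_1 / (1 - phi_2) = 0.25 / 0.656 = 0.381098,   B = c_1 / (1 - phi_2) = 0.679 / 0.656 = 1.035061.
Insert (E2) into (E0): gamma(0) (1 - phi_2^2) = phi_1 (1 + phi_2) gamma(1) + c_0.
  phi_1 (1 + phi_2) = (0.25)(1.344) = 0.336,   1 - phi_2^2 = 0.881664.
Replace gamma(1) by A gamma(0) + B and collect gamma(0):
  gamma(0) [0.881664 - (0.336)(0.381098)] = (0.336)(1.035061) + 1.630791
  gamma(0) * 0.753615 = 1.978571
  gamma(0) = 1.978571 / 0.753615 = 2.62544.
  gamma(1) = A gamma(0) + B = (0.381098)(2.62544) + (1.035061) = 2.03561.
  gamma(2) = phi_1 gamma(1) + phi_2 gamma(0) = (0.25)(2.03561) + (0.344)(2.62544) = 1.412054.
Therefore gamma(2) = 1.4121 (to 4 decimal places).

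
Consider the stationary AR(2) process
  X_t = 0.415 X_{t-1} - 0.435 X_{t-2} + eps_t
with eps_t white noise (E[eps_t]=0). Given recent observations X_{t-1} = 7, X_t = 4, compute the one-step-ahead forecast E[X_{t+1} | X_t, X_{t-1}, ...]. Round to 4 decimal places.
E[X_{t+1} \mid \mathcal F_t] = -1.3850

For an AR(p) model X_t = c + sum_i phi_i X_{t-i} + eps_t, the
one-step-ahead conditional mean is
  E[X_{t+1} | X_t, ...] = c + sum_i phi_i X_{t+1-i}.
Substitute known values:
  E[X_{t+1} | ...] = (0.415) * (4) + (-0.435) * (7)
                   = -1.3850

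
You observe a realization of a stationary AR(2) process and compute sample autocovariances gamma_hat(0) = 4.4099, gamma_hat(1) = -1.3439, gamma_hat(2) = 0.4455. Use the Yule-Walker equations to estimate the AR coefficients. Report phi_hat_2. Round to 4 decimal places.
\hat\phi_{2} = 0.0090

The Yule-Walker equations for an AR(p) process read, in matrix form,
  Gamma_p phi = r_p,   with   (Gamma_p)_{ij} = gamma(|i - j|),
                       (r_p)_i = gamma(i),   i,j = 1..p.
Substitute the sample gammas (Toeplitz matrix and right-hand side of size 2):
  Gamma_p = [[4.4099, -1.3439], [-1.3439, 4.4099]]
  r_p     = [-1.3439, 0.4455]
Written out:
  4.4099 phi_1 - 1.3439 phi_2 = -1.3439
  -1.3439 phi_1 + 4.4099 phi_2 = 0.4455
Solve by Cramer's rule:
  det = gamma(0)^2 - gamma(1)^2 = (4.4099)^2 - (-1.3439)^2 = 19.44721801 - 1.80606721 = 17.6411508
  phi_hat_1 = [gamma(1) gamma(0) - gamma(1) gamma(2)] / det = [(-1.3439)(4.4099) - (-1.3439)(0.4455)] / 17.6411508 = -5.32775716 / 17.6411508 = -0.302
  phi_hat_2 = [gamma(0) gamma(2) - gamma(1)^2] / det = [(4.4099)(0.4455) - (-1.3439)^2] / 17.6411508 = 0.15854324 / 17.6411508 = 0.009
So phi_hat = [-0.3020, 0.0090].
Therefore phi_hat_2 = 0.0090.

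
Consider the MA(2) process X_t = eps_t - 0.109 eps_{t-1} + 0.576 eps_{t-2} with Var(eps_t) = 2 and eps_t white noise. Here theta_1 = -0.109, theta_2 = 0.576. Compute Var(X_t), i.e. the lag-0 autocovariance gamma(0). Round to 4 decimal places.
\gamma(0) = 2.6873

For an MA(q) process X_t = eps_t + sum_i theta_i eps_{t-i} with
Var(eps_t) = sigma^2, the variance is
  gamma(0) = sigma^2 * (1 + sum_i theta_i^2).
  sum_i theta_i^2 = (-0.109)^2 + (0.576)^2 = 0.011881 + 0.331776 = 0.343657.
  gamma(0) = 2 * (1 + 0.343657) = 2 * 1.343657 = 2.687314, which rounds to 2.6873.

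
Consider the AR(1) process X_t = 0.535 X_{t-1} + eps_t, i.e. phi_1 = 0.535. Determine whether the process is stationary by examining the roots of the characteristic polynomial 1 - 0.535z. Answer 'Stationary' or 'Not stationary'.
\text{Stationary}

The AR(p) characteristic polynomial is P(z) = 1 - 0.535z.
Stationarity requires all roots to lie outside the unit circle, i.e. |z| > 1 for every root.
This is linear in z: 1 + (-0.535) z = 0  =>  z = -1/(-0.535) = 1.869159,  |z| = 1.869159.
Moduli of all roots: 1.8692.
All moduli strictly greater than 1? Yes.
Verdict: Stationary.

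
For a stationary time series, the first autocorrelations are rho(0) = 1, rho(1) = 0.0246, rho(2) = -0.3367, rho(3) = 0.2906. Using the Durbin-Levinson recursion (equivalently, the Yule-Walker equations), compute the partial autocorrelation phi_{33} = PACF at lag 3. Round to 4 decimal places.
\phi_{33} = 0.3500

The PACF at lag k is phi_{kk}, the last component of the solution
to the Yule-Walker system G_k phi = r_k where
  (G_k)_{ij} = rho(|i - j|), (r_k)_i = rho(i), i,j = 1..k.
Equivalently, Durbin-Levinson gives phi_{kk} iteratively:
  phi_{11} = rho(1)
  phi_{kk} = [rho(k) - sum_{j=1..k-1} phi_{k-1,j} rho(k-j)]
            / [1 - sum_{j=1..k-1} phi_{k-1,j} rho(j)],
  phi_{k,j} = phi_{k-1,j} - phi_{kk} phi_{k-1,k-j},  j = 1..k-1.
Step k = 1:
  phi_11 = rho(1) = 0.0246.
Step k = 2:
  phi_22 = [rho(2) - phi_11 rho(1)] / [1 - phi_11 rho(1)] = [-0.3367 - (0.0246)(0.0246)] / [1 - (0.0246)(0.0246)]
         = -0.33730516 / 0.99939484 = -0.337509.
  Update: phi_21 = phi_11 - phi_22 phi_11 = 0.0246 - (-0.337509)(0.0246) = 0.032903.
Step k = 3:
  phi_33 = [rho(3) - phi_21 rho(2) - phi_22 rho(1)] / [1 - phi_21 rho(1) - phi_22 rho(2)]
    numerator   = 0.2906 - (0.032903)(-0.3367) - (-0.337509)(0.0246) = 0.30998108
    denominator = 1 - (0.032903)(0.0246) - (-0.337509)(-0.3367) = 0.88555118
  phi_33 = 0.30998108 / 0.88555118 = 0.35.
Therefore phi_{33} = 0.3500.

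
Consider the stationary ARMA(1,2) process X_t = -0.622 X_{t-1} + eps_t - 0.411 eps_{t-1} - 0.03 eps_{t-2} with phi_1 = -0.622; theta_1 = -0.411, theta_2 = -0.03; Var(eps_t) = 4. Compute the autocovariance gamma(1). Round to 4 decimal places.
\gamma(1) = -8.1855

Multiply the model equation by X_{t-k} and take expectations. With theta_0 = psi_0 = 1 and psi_j the MA(infinity) weights, this gives
  gamma(k) - sum_i phi_i gamma(k-i) = c_k,
  c_k = sigma^2 * sum_{j=k..q} theta_j psi_{j-k}   (c_k = 0 for k > q),
using gamma(-m) = gamma(m).
psi-weights needed (psi_j = theta_j + sum_i phi_i psi_{j-i}):
  psi_1 = theta_1 + phi_1 = -0.411 + (-0.622) = -1.033
  psi_2 = theta_2 + phi_1 psi_1 = -0.03 + (-0.622)(-1.033) = 0.612526
Right-hand sides:
  c_0 = sigma^2 (1 + theta_1 psi_1 + theta_2 psi_2) = 4 * (1 + (-0.411)(-1.033) + (-0.03)(0.612526)) = 4 * 1.406187 = 5.624749
  c_1 = sigma^2 (theta_1 + theta_2 psi_1) = 4 * (-0.411 + (-0.03)(-1.033)) = -1.52004
  c_2 = sigma^2 theta_2 = 4 * (-0.03) = -0.12
Equations for k = 0 and k = 1 (AR order 1):
  gamma(0) = phi_1 gamma(1) + c_0
  gamma(1) = phi_1 gamma(0) + c_1
Substituting the second into the first: gamma(0) (1 - phi_1^2) = c_0 + phi_1 c_1, so
  gamma(0) = (c_0 + phi_1 c_1) / (1 - phi_1^2) = (5.624749 + (-0.622)(-1.52004)) / (1 - (-0.622)^2) = 6.570214 / 0.613116 = 10.716102.
  gamma(1) = phi_1 gamma(0) + c_1 = (-0.622)(10.716102) + (-1.52004) = -8.185456.
Therefore gamma(1) = -8.1855 (to 4 decimal places).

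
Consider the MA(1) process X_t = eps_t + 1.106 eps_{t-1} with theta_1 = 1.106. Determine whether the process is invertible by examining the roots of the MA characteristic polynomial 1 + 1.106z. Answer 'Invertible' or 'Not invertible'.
\text{Not invertible}

The MA(q) characteristic polynomial is P(z) = 1 + 1.106z.
Invertibility requires all roots to lie outside the unit circle, i.e. |z| > 1 for every root.
This is linear in z: 1 + (1.106) z = 0  =>  z = -1/(1.106) = -0.904159,  |z| = 0.904159.
Moduli of all roots: 0.9042.
All moduli strictly greater than 1? No.
Verdict: Not invertible.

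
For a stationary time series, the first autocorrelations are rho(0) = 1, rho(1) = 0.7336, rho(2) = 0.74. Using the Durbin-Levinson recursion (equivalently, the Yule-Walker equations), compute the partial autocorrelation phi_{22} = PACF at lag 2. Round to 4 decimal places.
\phi_{22} = 0.4370

The PACF at lag k is phi_{kk}, the last component of the solution
to the Yule-Walker system G_k phi = r_k where
  (G_k)_{ij} = rho(|i - j|), (r_k)_i = rho(i), i,j = 1..k.
Equivalently, Durbin-Levinson gives phi_{kk} iteratively:
  phi_{11} = rho(1)
  phi_{kk} = [rho(k) - sum_{j=1..k-1} phi_{k-1,j} rho(k-j)]
            / [1 - sum_{j=1..k-1} phi_{k-1,j} rho(j)],
  phi_{k,j} = phi_{k-1,j} - phi_{kk} phi_{k-1,k-j},  j = 1..k-1.
Step k = 1:
  phi_11 = rho(1) = 0.7336.
Step k = 2:
  phi_22 = [rho(2) - phi_11 rho(1)] / [1 - phi_11 rho(1)] = [0.74 - (0.7336)(0.7336)] / [1 - (0.7336)(0.7336)]
         = 0.20183104 / 0.46183104 = 0.437.
Therefore phi_{22} = 0.4370.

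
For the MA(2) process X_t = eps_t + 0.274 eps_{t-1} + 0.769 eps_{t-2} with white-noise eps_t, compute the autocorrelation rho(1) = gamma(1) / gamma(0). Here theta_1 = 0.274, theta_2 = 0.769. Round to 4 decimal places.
\rho(1) = 0.2909

For an MA(q) process with theta_0 = 1, the autocovariance is
  gamma(k) = sigma^2 * sum_{i=0..q-k} theta_i * theta_{i+k},
and rho(k) = gamma(k) / gamma(0). Sigma^2 cancels.
  numerator   = (1)*(0.274) + (0.274)*(0.769) = 0.484706.
  denominator = (1)^2 + (0.274)^2 + (0.769)^2 = 1.666437.
  rho(1) = 0.484706 / 1.666437 = 0.2909.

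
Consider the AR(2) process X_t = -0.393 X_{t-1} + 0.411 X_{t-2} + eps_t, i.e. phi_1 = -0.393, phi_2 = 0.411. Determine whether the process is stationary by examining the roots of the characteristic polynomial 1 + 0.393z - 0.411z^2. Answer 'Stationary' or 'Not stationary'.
\text{Stationary}

The AR(p) characteristic polynomial is P(z) = 1 + 0.393z - 0.411z^2.
Stationarity requires all roots to lie outside the unit circle, i.e. |z| > 1 for every root.
Set 1 + (0.393) z + (-0.411) z^2 = 0, i.e. a z^2 + b z + c = 0 with a = -0.411, b = 0.393, c = 1.
Discriminant D = b^2 - 4ac = (0.393)^2 - 4*(-0.411)*1 = 0.154449 - (-1.644) = 1.798449.
D >= 0, so the roots are real: z = (-b +/- sqrt(D)) / (2a) = (-0.393 +/- 1.341063) / (-0.822).
  z_1 = (-0.393 + 1.341063) / (-0.822) = -1.1534,   |z_1| = 1.1534.
  z_2 = (-0.393 - 1.341063) / (-0.822) = 2.1096,   |z_2| = 2.1096.
Moduli of all roots: 1.1534, 2.1096.
All moduli strictly greater than 1? Yes.
Verdict: Stationary.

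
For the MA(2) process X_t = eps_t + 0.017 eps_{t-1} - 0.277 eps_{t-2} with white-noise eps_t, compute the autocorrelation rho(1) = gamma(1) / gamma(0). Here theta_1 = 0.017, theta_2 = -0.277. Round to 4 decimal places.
\rho(1) = 0.0114

For an MA(q) process with theta_0 = 1, the autocovariance is
  gamma(k) = sigma^2 * sum_{i=0..q-k} theta_i * theta_{i+k},
and rho(k) = gamma(k) / gamma(0). Sigma^2 cancels.
  numerator   = (1)*(0.017) + (0.017)*(-0.277) = 0.012291.
  denominator = (1)^2 + (0.017)^2 + (-0.277)^2 = 1.077018.
  rho(1) = 0.012291 / 1.077018 = 0.0114.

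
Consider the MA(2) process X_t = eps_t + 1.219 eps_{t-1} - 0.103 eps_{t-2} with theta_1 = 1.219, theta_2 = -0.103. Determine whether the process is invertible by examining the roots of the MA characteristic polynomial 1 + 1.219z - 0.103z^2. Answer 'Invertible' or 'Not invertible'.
\text{Not invertible}

The MA(q) characteristic polynomial is P(z) = 1 + 1.219z - 0.103z^2.
Invertibility requires all roots to lie outside the unit circle, i.e. |z| > 1 for every root.
Set 1 + (1.219) z + (-0.103) z^2 = 0, i.e. a z^2 + b z + c = 0 with a = -0.103, b = 1.219, c = 1.
Discriminant D = b^2 - 4ac = (1.219)^2 - 4*(-0.103)*1 = 1.485961 - (-0.412) = 1.897961.
D >= 0, so the roots are real: z = (-b +/- sqrt(D)) / (2a) = (-1.219 +/- 1.377665) / (-0.206).
  z_1 = (-1.219 + 1.377665) / (-0.206) = -0.7702,   |z_1| = 0.7702.
  z_2 = (-1.219 - 1.377665) / (-0.206) = 12.6052,   |z_2| = 12.6052.
Moduli of all roots: 0.7702, 12.6052.
All moduli strictly greater than 1? No.
Verdict: Not invertible.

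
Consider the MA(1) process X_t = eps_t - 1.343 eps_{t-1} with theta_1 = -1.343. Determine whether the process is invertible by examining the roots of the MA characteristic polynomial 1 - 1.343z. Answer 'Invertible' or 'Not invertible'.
\text{Not invertible}

The MA(q) characteristic polynomial is P(z) = 1 - 1.343z.
Invertibility requires all roots to lie outside the unit circle, i.e. |z| > 1 for every root.
This is linear in z: 1 + (-1.343) z = 0  =>  z = -1/(-1.343) = 0.744602,  |z| = 0.744602.
Moduli of all roots: 0.7446.
All moduli strictly greater than 1? No.
Verdict: Not invertible.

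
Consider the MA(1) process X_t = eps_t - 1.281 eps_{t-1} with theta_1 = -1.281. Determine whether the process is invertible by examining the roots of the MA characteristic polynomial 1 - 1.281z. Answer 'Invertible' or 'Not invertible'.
\text{Not invertible}

The MA(q) characteristic polynomial is P(z) = 1 - 1.281z.
Invertibility requires all roots to lie outside the unit circle, i.e. |z| > 1 for every root.
This is linear in z: 1 + (-1.281) z = 0  =>  z = -1/(-1.281) = 0.78064,  |z| = 0.78064.
Moduli of all roots: 0.7806.
All moduli strictly greater than 1? No.
Verdict: Not invertible.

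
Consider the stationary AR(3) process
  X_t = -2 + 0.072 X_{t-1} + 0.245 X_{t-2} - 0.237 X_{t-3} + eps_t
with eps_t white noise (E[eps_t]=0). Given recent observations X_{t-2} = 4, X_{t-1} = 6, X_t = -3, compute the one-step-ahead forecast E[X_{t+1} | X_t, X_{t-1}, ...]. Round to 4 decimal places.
E[X_{t+1} \mid \mathcal F_t] = -1.6940

For an AR(p) model X_t = c + sum_i phi_i X_{t-i} + eps_t, the
one-step-ahead conditional mean is
  E[X_{t+1} | X_t, ...] = c + sum_i phi_i X_{t+1-i}.
Substitute known values:
  E[X_{t+1} | ...] = -2 + (0.072) * (-3) + (0.245) * (6) + (-0.237) * (4)
                   = -1.6940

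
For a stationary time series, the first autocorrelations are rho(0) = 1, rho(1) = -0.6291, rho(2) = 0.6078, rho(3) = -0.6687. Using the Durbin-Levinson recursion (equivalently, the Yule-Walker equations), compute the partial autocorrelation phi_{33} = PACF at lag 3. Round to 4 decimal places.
\phi_{33} = -0.3770

The PACF at lag k is phi_{kk}, the last component of the solution
to the Yule-Walker system G_k phi = r_k where
  (G_k)_{ij} = rho(|i - j|), (r_k)_i = rho(i), i,j = 1..k.
Equivalently, Durbin-Levinson gives phi_{kk} iteratively:
  phi_{11} = rho(1)
  phi_{kk} = [rho(k) - sum_{j=1..k-1} phi_{k-1,j} rho(k-j)]
            / [1 - sum_{j=1..k-1} phi_{k-1,j} rho(j)],
  phi_{k,j} = phi_{k-1,j} - phi_{kk} phi_{k-1,k-j},  j = 1..k-1.
Step k = 1:
  phi_11 = rho(1) = -0.6291.
Step k = 2:
  phi_22 = [rho(2) - phi_11 rho(1)] / [1 - phi_11 rho(1)] = [0.6078 - (-0.6291)(-0.6291)] / [1 - (-0.6291)(-0.6291)]
         = 0.21203319 / 0.60423319 = 0.350913.
  Update: phi_21 = phi_11 - phi_22 phi_11 = -0.6291 - (0.350913)(-0.6291) = -0.408341.
Step k = 3:
  phi_33 = [rho(3) - phi_21 rho(2) - phi_22 rho(1)] / [1 - phi_21 rho(1) - phi_22 rho(2)]
    numerator   = -0.6687 - (-0.408341)(0.6078) - (0.350913)(-0.6291) = -0.19975123
    denominator = 1 - (-0.408341)(-0.6291) - (0.350913)(0.6078) = 0.52982802
  phi_33 = -0.19975123 / 0.52982802 = -0.377.
Therefore phi_{33} = -0.3770.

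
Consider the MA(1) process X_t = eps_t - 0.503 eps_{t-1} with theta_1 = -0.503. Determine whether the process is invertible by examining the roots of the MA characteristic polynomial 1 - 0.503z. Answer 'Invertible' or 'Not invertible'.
\text{Invertible}

The MA(q) characteristic polynomial is P(z) = 1 - 0.503z.
Invertibility requires all roots to lie outside the unit circle, i.e. |z| > 1 for every root.
This is linear in z: 1 + (-0.503) z = 0  =>  z = -1/(-0.503) = 1.988072,  |z| = 1.988072.
Moduli of all roots: 1.9881.
All moduli strictly greater than 1? Yes.
Verdict: Invertible.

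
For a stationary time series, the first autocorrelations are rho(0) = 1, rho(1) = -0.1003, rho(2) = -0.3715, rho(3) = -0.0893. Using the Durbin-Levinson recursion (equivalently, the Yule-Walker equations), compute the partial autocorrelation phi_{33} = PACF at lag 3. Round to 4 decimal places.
\phi_{33} = -0.2131

The PACF at lag k is phi_{kk}, the last component of the solution
to the Yule-Walker system G_k phi = r_k where
  (G_k)_{ij} = rho(|i - j|), (r_k)_i = rho(i), i,j = 1..k.
Equivalently, Durbin-Levinson gives phi_{kk} iteratively:
  phi_{11} = rho(1)
  phi_{kk} = [rho(k) - sum_{j=1..k-1} phi_{k-1,j} rho(k-j)]
            / [1 - sum_{j=1..k-1} phi_{k-1,j} rho(j)],
  phi_{k,j} = phi_{k-1,j} - phi_{kk} phi_{k-1,k-j},  j = 1..k-1.
Step k = 1:
  phi_11 = rho(1) = -0.1003.
Step k = 2:
  phi_22 = [rho(2) - phi_11 rho(1)] / [1 - phi_11 rho(1)] = [-0.3715 - (-0.1003)(-0.1003)] / [1 - (-0.1003)(-0.1003)]
         = -0.38156009 / 0.98993991 = -0.385438.
  Update: phi_21 = phi_11 - phi_22 phi_11 = -0.1003 - (-0.385438)(-0.1003) = -0.138959.
Step k = 3:
  phi_33 = [rho(3) - phi_21 rho(2) - phi_22 rho(1)] / [1 - phi_21 rho(1) - phi_22 rho(2)]
    numerator   = -0.0893 - (-0.138959)(-0.3715) - (-0.385438)(-0.1003) = -0.17958281
    denominator = 1 - (-0.138959)(-0.1003) - (-0.385438)(-0.3715) = 0.84287229
  phi_33 = -0.17958281 / 0.84287229 = -0.2131.
Therefore phi_{33} = -0.2131.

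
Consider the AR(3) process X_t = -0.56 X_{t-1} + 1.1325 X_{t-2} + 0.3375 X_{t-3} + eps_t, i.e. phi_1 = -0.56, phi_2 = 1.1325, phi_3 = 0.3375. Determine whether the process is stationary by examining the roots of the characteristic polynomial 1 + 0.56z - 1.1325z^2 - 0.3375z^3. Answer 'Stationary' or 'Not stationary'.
\text{Not stationary}

The AR(p) characteristic polynomial is P(z) = 1 + 0.56z - 1.1325z^2 - 0.3375z^3.
Stationarity requires all roots to lie outside the unit circle, i.e. |z| > 1 for every root.
Degree 3: look for a simple real root z0 first, then factor out (1 - z/z0) and solve the remaining quadratic.
Testing z0 = -0.8: P(-0.8) = 1 + (0.56)(-0.8) + (-1.1325)(-0.8)^2 + (-0.3375)(-0.8)^3
  = 1 + (-0.448) + (-0.7248) + (0.1728) = 0.  So z_0 = -0.8 is a root, |z_0| = 0.8.
Divide out the factor (1 + 1.25 z) = (1 - z/z0) (since 1/z0 = -1.25):
  P(z) = (1 + 1.25 z)(1 + (-0.69) z + (-0.27) z^2)
  [check: z-coef -0.69 - (-1.25) = 0.56; z^2-coef -0.27 - (-1.25)(-0.69) = -1.1325; z^3-coef -(-1.25)(-0.27) = -0.3375.]
Remaining roots from the quadratic factor 1 + (-0.69) z + (-0.27) z^2:
  Set 1 + (-0.69) z + (-0.27) z^2 = 0, i.e. a z^2 + b z + c = 0 with a = -0.27, b = -0.69, c = 1.
  Discriminant D = b^2 - 4ac = (-0.69)^2 - 4*(-0.27)*1 = 0.4761 - (-1.08) = 1.5561.
  D >= 0, so the roots are real: z = (-b +/- sqrt(D)) / (2a) = (0.69 +/- 1.247437) / (-0.54).
    z_1 = (0.69 + 1.247437) / (-0.54) = -3.5878,   |z_1| = 3.5878.
    z_2 = (0.69 - 1.247437) / (-0.54) = 1.0323,   |z_2| = 1.0323.
Moduli of all roots: 0.8000, 3.5878, 1.0323.
All moduli strictly greater than 1? No.
Verdict: Not stationary.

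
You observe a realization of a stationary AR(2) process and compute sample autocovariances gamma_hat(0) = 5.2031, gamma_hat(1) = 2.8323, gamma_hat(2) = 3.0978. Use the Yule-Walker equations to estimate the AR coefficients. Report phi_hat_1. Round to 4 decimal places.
\hat\phi_{1} = 0.3130

The Yule-Walker equations for an AR(p) process read, in matrix form,
  Gamma_p phi = r_p,   with   (Gamma_p)_{ij} = gamma(|i - j|),
                       (r_p)_i = gamma(i),   i,j = 1..p.
Substitute the sample gammas (Toeplitz matrix and right-hand side of size 2):
  Gamma_p = [[5.2031, 2.8323], [2.8323, 5.2031]]
  r_p     = [2.8323, 3.0978]
Written out:
  5.2031 phi_1 + 2.8323 phi_2 = 2.8323
  2.8323 phi_1 + 5.2031 phi_2 = 3.0978
Solve by Cramer's rule:
  det = gamma(0)^2 - gamma(1)^2 = (5.2031)^2 - (2.8323)^2 = 27.07224961 - 8.02192329 = 19.05032632
  phi_hat_1 = [gamma(1) gamma(0) - gamma(1) gamma(2)] / det = [(2.8323)(5.2031) - (2.8323)(3.0978)] / 19.05032632 = 5.96284119 / 19.05032632 = 0.313
  phi_hat_2 = [gamma(0) gamma(2) - gamma(1)^2] / det = [(5.2031)(3.0978) - (2.8323)^2] / 19.05032632 = 8.09623989 / 19.05032632 = 0.425
So phi_hat = [0.3130, 0.4250].
Therefore phi_hat_1 = 0.3130.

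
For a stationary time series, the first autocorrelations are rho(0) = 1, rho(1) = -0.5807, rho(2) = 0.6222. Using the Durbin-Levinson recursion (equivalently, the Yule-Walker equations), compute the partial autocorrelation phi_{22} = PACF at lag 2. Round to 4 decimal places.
\phi_{22} = 0.4300

The PACF at lag k is phi_{kk}, the last component of the solution
to the Yule-Walker system G_k phi = r_k where
  (G_k)_{ij} = rho(|i - j|), (r_k)_i = rho(i), i,j = 1..k.
Equivalently, Durbin-Levinson gives phi_{kk} iteratively:
  phi_{11} = rho(1)
  phi_{kk} = [rho(k) - sum_{j=1..k-1} phi_{k-1,j} rho(k-j)]
            / [1 - sum_{j=1..k-1} phi_{k-1,j} rho(j)],
  phi_{k,j} = phi_{k-1,j} - phi_{kk} phi_{k-1,k-j},  j = 1..k-1.
Step k = 1:
  phi_11 = rho(1) = -0.5807.
Step k = 2:
  phi_22 = [rho(2) - phi_11 rho(1)] / [1 - phi_11 rho(1)] = [0.6222 - (-0.5807)(-0.5807)] / [1 - (-0.5807)(-0.5807)]
         = 0.28498751 / 0.66278751 = 0.43.
Therefore phi_{22} = 0.4300.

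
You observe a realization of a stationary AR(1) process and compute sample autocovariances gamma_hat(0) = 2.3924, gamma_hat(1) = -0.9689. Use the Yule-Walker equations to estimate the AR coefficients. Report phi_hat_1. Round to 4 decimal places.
\hat\phi_{1} = -0.4050

The Yule-Walker equations for an AR(p) process read, in matrix form,
  Gamma_p phi = r_p,   with   (Gamma_p)_{ij} = gamma(|i - j|),
                       (r_p)_i = gamma(i),   i,j = 1..p.
Substitute the sample gammas (Toeplitz matrix and right-hand side of size 1):
  Gamma_p = [[2.3924]]
  r_p     = [-0.9689]
With p = 1 this is the single equation gamma(0) phi_1 = gamma(1):
  phi_hat_1 = gamma(1) / gamma(0) = -0.9689 / 2.3924 = -0.4050.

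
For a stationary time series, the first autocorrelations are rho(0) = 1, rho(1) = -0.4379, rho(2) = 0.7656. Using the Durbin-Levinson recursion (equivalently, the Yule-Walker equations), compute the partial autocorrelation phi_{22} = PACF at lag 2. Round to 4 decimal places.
\phi_{22} = 0.7100

The PACF at lag k is phi_{kk}, the last component of the solution
to the Yule-Walker system G_k phi = r_k where
  (G_k)_{ij} = rho(|i - j|), (r_k)_i = rho(i), i,j = 1..k.
Equivalently, Durbin-Levinson gives phi_{kk} iteratively:
  phi_{11} = rho(1)
  phi_{kk} = [rho(k) - sum_{j=1..k-1} phi_{k-1,j} rho(k-j)]
            / [1 - sum_{j=1..k-1} phi_{k-1,j} rho(j)],
  phi_{k,j} = phi_{k-1,j} - phi_{kk} phi_{k-1,k-j},  j = 1..k-1.
Step k = 1:
  phi_11 = rho(1) = -0.4379.
Step k = 2:
  phi_22 = [rho(2) - phi_11 rho(1)] / [1 - phi_11 rho(1)] = [0.7656 - (-0.4379)(-0.4379)] / [1 - (-0.4379)(-0.4379)]
         = 0.57384359 / 0.80824359 = 0.71.
Therefore phi_{22} = 0.7100.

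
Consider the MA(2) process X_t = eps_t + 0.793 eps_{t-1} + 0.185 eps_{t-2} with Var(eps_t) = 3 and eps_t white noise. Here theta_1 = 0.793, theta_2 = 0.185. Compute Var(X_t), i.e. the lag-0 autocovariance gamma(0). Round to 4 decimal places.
\gamma(0) = 4.9892

For an MA(q) process X_t = eps_t + sum_i theta_i eps_{t-i} with
Var(eps_t) = sigma^2, the variance is
  gamma(0) = sigma^2 * (1 + sum_i theta_i^2).
  sum_i theta_i^2 = (0.793)^2 + (0.185)^2 = 0.628849 + 0.034225 = 0.663074.
  gamma(0) = 3 * (1 + 0.663074) = 3 * 1.663074 = 4.989222, which rounds to 4.9892.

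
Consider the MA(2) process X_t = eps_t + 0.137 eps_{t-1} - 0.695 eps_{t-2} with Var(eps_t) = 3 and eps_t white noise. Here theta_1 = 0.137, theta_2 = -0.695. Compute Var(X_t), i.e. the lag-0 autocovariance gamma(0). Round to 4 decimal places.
\gamma(0) = 4.5054

For an MA(q) process X_t = eps_t + sum_i theta_i eps_{t-i} with
Var(eps_t) = sigma^2, the variance is
  gamma(0) = sigma^2 * (1 + sum_i theta_i^2).
  sum_i theta_i^2 = (0.137)^2 + (-0.695)^2 = 0.018769 + 0.483025 = 0.501794.
  gamma(0) = 3 * (1 + 0.501794) = 3 * 1.501794 = 4.505382, which rounds to 4.5054.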